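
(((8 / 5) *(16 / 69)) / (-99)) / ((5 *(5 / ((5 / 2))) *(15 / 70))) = -896 / 512325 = -0.00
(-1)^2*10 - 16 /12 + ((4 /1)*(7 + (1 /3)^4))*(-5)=-10658 /81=-131.58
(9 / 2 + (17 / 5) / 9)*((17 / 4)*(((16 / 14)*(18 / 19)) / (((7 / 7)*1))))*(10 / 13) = 29852 / 1729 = 17.27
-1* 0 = 0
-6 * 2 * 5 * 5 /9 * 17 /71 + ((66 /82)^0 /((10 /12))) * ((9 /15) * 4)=-27164 /5325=-5.10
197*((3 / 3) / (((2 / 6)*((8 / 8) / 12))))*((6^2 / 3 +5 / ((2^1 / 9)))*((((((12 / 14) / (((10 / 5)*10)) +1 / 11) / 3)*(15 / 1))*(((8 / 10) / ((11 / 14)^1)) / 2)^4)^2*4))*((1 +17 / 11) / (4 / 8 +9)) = 1120775088032468434944 / 2117547555316015625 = 529.28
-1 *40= -40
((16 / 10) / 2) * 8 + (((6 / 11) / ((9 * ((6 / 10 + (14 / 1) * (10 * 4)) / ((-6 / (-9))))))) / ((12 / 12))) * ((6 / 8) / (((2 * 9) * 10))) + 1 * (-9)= -43289527 / 16649820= -2.60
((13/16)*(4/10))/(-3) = -13/120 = -0.11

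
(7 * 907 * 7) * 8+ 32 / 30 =5333176 / 15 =355545.07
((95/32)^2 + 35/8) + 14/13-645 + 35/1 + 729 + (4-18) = 1587661/13312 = 119.27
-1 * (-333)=333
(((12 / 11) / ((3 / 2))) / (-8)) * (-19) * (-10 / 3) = -190 / 33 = -5.76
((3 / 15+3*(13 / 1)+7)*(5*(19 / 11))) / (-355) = -399 / 355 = -1.12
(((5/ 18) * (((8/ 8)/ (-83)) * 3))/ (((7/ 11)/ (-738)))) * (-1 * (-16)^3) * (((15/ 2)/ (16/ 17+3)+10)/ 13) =22098278400/ 506051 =43668.09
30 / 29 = 1.03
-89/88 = -1.01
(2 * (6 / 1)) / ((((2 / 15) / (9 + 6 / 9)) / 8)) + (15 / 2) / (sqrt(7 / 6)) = 15 * sqrt(42) / 14 + 6960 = 6966.94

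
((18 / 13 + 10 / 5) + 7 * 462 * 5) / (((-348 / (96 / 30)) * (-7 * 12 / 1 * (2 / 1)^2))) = 105127 / 237510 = 0.44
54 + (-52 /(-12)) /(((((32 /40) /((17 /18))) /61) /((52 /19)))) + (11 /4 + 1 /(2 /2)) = 1871033 /2052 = 911.81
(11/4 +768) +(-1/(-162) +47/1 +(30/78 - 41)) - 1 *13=3218561/4212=764.14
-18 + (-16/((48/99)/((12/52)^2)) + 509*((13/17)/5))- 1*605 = -7856367/14365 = -546.91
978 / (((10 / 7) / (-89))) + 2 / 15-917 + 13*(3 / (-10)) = -371101 / 6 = -61850.17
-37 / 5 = -7.40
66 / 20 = 33 / 10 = 3.30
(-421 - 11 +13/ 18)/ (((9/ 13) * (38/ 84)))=-706433/ 513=-1377.06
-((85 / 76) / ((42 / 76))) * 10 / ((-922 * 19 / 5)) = 2125 / 367878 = 0.01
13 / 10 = 1.30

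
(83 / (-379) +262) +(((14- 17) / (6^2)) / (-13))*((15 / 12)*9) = 20642405 / 78832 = 261.85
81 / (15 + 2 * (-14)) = -81 / 13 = -6.23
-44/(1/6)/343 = -264/343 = -0.77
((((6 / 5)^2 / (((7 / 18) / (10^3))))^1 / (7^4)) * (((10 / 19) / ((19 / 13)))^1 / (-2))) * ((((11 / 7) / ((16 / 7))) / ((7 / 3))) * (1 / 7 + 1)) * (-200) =5559840000 / 297299023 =18.70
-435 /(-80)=87 /16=5.44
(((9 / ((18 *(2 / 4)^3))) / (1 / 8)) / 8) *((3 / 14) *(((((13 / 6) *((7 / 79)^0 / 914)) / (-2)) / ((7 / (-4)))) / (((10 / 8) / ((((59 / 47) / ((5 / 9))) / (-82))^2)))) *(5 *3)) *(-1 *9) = -98968311 / 2078814407425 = -0.00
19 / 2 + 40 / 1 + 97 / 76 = 3859 / 76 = 50.78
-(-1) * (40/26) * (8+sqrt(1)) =180/13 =13.85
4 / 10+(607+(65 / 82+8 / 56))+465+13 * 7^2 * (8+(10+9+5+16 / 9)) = 583494017 / 25830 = 22589.78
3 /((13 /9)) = 27 /13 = 2.08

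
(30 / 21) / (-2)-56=-397 / 7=-56.71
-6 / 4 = -3 / 2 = -1.50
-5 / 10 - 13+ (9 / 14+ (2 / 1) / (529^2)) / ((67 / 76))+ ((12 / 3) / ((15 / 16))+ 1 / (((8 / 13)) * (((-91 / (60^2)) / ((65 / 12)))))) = -1497366506 / 4197615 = -356.72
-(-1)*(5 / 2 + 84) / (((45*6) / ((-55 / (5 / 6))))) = -1903 / 90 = -21.14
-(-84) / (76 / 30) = 630 / 19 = 33.16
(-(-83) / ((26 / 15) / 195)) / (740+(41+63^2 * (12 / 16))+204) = 37350 / 15847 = 2.36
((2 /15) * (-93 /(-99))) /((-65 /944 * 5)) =-58528 /160875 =-0.36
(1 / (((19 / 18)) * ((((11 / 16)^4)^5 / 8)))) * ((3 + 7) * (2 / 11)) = 3481706360490132023153786880 / 140604748940905041923009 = 24762.37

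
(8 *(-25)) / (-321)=200 / 321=0.62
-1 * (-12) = 12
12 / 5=2.40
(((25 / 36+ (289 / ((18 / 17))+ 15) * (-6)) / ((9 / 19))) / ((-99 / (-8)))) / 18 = -1181249 / 72171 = -16.37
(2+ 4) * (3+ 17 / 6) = 35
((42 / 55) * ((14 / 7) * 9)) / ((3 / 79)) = 19908 / 55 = 361.96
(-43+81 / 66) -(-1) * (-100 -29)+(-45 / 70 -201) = -372.42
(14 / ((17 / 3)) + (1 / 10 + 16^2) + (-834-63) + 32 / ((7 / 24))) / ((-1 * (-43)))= -12.30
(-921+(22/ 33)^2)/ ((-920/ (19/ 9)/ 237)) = 2487157/ 4968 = 500.64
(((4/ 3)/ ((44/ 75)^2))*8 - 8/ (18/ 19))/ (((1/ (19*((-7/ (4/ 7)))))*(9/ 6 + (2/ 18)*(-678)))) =11429887/ 160809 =71.08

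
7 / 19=0.37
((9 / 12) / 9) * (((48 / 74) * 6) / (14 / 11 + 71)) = 44 / 9805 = 0.00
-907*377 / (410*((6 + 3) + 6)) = -341939 / 6150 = -55.60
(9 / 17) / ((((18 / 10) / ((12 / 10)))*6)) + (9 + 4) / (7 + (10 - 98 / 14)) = 231 / 170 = 1.36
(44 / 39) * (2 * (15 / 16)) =2.12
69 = 69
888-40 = 848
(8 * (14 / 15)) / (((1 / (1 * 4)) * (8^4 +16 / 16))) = 448 / 61455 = 0.01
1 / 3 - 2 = -5 / 3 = -1.67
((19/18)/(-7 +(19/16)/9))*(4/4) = -152/989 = -0.15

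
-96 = -96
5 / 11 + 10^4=110005 / 11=10000.45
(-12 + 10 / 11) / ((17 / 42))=-5124 / 187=-27.40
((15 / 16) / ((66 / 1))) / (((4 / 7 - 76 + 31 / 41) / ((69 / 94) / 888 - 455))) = 18166952195 / 209896242688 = 0.09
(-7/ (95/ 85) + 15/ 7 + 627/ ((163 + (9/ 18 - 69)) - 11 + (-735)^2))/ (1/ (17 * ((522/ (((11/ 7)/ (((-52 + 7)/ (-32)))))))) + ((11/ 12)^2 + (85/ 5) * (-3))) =0.08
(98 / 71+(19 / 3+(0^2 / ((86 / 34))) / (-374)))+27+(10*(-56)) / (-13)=215402 / 2769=77.79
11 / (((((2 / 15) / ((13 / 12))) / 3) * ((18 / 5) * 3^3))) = 2.76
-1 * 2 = -2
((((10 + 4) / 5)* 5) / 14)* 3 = 3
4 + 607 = 611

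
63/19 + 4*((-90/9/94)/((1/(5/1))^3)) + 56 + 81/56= 378597/50008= 7.57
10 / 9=1.11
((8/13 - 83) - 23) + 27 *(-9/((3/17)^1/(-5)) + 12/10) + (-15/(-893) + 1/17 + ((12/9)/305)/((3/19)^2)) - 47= 10994924105554/1625201955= 6765.27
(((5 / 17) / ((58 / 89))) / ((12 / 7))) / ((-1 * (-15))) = 623 / 35496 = 0.02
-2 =-2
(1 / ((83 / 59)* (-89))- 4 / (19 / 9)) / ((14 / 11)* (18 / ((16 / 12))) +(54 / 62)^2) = -2823017263 / 26617665744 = -0.11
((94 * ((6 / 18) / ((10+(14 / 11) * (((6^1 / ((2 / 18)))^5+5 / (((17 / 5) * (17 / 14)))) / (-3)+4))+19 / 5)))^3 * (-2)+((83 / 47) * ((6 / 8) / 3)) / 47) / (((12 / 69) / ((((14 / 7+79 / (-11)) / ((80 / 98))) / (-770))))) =610481836213441214566639762331482040851726413 / 1371055334677433142043915933207005951629655852800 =0.00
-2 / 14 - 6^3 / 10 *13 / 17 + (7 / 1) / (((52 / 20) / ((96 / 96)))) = -108044 / 7735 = -13.97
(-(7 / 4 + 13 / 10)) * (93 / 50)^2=-527589 / 50000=-10.55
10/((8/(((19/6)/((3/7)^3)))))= 32585/648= 50.29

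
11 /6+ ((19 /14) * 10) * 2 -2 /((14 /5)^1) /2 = 601 /21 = 28.62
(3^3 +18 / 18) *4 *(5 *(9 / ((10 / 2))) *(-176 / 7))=-25344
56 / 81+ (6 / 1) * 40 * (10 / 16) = 12206 / 81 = 150.69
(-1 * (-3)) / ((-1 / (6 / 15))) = -6 / 5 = -1.20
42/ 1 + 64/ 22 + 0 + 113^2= 140953/ 11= 12813.91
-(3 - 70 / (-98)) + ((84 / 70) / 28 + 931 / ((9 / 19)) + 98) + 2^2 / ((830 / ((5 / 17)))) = 2059.77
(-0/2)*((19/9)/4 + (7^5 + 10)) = 0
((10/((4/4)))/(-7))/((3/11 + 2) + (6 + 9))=-11/133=-0.08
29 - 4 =25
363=363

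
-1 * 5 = -5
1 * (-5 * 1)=-5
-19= -19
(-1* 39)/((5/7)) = -273/5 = -54.60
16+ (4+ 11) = 31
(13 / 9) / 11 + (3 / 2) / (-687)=5855 / 45342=0.13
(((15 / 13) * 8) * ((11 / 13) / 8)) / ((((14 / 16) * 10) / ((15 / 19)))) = 1980 / 22477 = 0.09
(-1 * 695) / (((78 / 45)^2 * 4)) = -156375 / 2704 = -57.83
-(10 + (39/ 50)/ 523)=-261539/ 26150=-10.00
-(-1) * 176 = 176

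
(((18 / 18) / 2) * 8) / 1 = 4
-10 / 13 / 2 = -5 / 13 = -0.38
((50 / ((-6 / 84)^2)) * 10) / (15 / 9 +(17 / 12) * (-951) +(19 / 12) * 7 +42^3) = 196000 / 145507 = 1.35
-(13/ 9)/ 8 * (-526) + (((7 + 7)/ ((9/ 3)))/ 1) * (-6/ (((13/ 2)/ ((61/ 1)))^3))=-1822863241/ 79092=-23047.38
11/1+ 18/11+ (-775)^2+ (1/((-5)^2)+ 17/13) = 2147284368/3575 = 600638.98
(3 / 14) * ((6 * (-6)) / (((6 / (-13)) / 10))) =1170 / 7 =167.14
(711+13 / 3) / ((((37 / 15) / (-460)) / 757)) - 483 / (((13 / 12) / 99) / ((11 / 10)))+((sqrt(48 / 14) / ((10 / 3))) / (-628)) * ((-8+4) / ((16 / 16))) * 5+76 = -6567097982 / 65+3 * sqrt(42) / 1099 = -101032276.63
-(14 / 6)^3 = -343 / 27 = -12.70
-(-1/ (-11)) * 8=-8/ 11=-0.73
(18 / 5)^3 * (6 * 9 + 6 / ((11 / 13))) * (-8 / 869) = -31352832 / 1194875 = -26.24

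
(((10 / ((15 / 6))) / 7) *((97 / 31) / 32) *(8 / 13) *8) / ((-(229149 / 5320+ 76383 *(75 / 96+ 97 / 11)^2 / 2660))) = -36536811520 / 357182894274453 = -0.00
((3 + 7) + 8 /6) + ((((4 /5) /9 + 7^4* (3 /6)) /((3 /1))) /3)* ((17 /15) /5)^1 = 2525401 /60750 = 41.57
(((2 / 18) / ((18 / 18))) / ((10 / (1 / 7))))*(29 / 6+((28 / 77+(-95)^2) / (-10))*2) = -594079 / 207900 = -2.86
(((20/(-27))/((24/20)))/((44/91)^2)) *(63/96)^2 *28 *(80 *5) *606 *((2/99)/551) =-282.97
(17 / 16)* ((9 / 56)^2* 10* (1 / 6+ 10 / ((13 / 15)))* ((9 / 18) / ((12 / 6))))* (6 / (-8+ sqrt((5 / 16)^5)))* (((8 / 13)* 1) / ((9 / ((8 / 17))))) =-10770186240 / 555702624659 -32868000* sqrt(5) / 555702624659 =-0.02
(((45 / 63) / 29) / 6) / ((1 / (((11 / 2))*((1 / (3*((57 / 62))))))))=1705 / 208278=0.01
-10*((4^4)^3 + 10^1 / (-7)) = -167772145.71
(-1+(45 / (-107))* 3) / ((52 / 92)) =-5566 / 1391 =-4.00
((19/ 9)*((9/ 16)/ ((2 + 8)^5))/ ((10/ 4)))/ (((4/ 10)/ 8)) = 19/ 200000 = 0.00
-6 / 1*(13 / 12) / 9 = -13 / 18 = -0.72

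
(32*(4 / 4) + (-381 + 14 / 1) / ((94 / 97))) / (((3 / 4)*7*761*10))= -32591 / 3755535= -0.01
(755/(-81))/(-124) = 755/10044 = 0.08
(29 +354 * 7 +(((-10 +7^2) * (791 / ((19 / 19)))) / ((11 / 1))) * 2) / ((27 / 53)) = 4731575 / 297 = 15931.23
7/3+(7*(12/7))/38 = 151/57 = 2.65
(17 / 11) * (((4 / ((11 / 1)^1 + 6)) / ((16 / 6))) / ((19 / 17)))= 51 / 418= 0.12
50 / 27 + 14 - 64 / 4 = -4 / 27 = -0.15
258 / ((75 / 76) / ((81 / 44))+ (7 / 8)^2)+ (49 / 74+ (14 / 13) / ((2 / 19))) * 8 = 5865749628 / 20556497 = 285.35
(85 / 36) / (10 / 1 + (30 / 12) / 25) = 0.23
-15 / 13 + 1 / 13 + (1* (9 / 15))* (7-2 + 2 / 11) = 1453 / 715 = 2.03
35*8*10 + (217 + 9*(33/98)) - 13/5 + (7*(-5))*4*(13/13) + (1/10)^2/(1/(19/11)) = 155094441/53900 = 2877.45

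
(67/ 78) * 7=469/ 78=6.01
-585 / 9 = -65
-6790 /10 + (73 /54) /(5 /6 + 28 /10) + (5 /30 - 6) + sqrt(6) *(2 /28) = -1342913 /1962 + sqrt(6) /14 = -684.29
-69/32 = -2.16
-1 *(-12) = 12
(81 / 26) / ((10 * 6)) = 0.05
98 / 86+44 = 1941 / 43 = 45.14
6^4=1296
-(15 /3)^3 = -125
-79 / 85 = -0.93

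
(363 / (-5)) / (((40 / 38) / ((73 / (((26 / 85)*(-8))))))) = 8559177 / 4160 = 2057.49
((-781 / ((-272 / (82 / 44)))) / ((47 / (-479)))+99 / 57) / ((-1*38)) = 25649267 / 18460096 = 1.39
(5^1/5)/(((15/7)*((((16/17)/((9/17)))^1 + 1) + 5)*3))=1/50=0.02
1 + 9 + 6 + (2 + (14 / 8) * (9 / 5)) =423 / 20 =21.15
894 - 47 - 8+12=851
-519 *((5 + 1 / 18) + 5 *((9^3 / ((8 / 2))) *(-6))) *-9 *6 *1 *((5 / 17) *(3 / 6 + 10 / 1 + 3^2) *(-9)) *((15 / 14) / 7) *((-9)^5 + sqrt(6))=-59493440714458725 / 833 + 1007526642525 *sqrt(6) / 833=-71417734439714.62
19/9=2.11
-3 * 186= -558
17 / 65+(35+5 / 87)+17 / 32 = 6487463 / 180960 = 35.85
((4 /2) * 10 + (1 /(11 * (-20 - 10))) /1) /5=6599 /1650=4.00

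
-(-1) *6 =6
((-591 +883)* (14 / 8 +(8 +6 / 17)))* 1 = 50151 / 17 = 2950.06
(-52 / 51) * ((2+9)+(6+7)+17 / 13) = -25.80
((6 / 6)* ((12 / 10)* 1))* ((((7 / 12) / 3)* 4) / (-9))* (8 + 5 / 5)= -14 / 15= -0.93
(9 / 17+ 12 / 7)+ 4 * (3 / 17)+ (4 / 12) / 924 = 19859 / 6732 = 2.95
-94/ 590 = -47/ 295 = -0.16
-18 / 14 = -9 / 7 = -1.29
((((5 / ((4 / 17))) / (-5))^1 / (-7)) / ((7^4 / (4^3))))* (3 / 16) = 51 / 16807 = 0.00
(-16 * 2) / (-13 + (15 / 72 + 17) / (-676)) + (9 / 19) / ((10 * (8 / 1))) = 158207457 / 64242800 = 2.46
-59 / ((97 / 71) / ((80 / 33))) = -335120 / 3201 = -104.69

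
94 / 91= 1.03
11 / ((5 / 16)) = 176 / 5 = 35.20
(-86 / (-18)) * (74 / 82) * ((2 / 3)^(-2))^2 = 14319 / 656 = 21.83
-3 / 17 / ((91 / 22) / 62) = -4092 / 1547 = -2.65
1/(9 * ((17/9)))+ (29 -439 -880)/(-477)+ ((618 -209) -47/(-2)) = 2353033/5406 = 435.26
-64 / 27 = -2.37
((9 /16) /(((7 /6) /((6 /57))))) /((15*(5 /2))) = 9 /6650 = 0.00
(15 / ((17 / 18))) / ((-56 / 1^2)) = -135 / 476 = -0.28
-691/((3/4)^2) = -11056/9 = -1228.44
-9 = -9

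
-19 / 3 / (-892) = 0.01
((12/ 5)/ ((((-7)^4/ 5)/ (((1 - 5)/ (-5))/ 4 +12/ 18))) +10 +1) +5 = 192132/ 12005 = 16.00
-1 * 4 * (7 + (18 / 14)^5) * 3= -2120376 / 16807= -126.16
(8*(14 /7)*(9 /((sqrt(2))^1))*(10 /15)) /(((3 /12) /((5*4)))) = 3840*sqrt(2) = 5430.58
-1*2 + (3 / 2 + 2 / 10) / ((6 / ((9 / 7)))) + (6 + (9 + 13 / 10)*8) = 12147 / 140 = 86.76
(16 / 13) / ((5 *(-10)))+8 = 2592 / 325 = 7.98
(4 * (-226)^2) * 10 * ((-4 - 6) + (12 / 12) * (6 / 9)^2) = -175701440 / 9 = -19522382.22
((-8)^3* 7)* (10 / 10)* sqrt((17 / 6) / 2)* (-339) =202496* sqrt(51) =1446110.69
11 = 11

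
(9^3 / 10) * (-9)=-6561 / 10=-656.10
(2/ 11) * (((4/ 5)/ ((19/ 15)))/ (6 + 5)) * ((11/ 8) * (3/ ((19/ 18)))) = 162/ 3971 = 0.04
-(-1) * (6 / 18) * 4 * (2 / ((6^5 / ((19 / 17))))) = 19 / 49572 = 0.00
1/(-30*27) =-1/810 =-0.00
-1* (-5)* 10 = 50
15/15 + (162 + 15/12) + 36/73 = 48105/292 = 164.74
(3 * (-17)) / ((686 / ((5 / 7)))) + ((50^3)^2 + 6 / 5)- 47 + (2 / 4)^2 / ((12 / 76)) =2250937493622497 / 144060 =15624999955.73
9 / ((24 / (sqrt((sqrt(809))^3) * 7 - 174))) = -261 / 4 + 21 * 809^(3 / 4) / 8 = 332.94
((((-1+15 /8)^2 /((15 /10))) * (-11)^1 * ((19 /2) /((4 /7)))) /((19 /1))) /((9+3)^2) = -3773 /110592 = -0.03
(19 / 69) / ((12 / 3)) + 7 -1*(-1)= 2227 / 276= 8.07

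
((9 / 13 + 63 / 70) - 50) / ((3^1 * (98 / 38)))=-17081 / 2730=-6.26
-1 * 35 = -35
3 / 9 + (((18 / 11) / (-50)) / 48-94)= -93.67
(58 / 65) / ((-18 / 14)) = -406 / 585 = -0.69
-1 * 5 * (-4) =20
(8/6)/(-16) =-1/12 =-0.08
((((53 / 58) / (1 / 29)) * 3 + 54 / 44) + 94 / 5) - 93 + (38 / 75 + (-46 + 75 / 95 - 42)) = -1256768 / 15675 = -80.18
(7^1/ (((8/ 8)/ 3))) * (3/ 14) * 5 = 45/ 2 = 22.50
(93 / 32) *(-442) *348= -1788111 / 4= -447027.75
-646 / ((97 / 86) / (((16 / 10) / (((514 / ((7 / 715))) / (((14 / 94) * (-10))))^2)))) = -1067119648 / 1447024139211365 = -0.00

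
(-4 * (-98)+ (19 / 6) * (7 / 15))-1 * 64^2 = -333227 / 90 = -3702.52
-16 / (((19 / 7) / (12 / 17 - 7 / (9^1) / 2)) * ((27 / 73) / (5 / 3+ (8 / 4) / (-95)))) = -185975384 / 22369365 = -8.31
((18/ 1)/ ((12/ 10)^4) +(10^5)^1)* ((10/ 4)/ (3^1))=36003125/ 432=83340.57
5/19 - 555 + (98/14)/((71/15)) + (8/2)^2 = -724761/1349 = -537.26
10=10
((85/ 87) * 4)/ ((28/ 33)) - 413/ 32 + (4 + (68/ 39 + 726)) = 183280007/ 253344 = 723.44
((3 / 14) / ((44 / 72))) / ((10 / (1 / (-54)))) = -1 / 1540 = -0.00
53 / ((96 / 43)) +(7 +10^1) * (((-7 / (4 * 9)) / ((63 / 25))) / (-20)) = 61703 / 2592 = 23.81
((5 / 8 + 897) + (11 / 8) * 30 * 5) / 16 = 8831 / 128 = 68.99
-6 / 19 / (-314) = 3 / 2983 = 0.00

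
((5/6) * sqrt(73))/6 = 5 * sqrt(73)/36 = 1.19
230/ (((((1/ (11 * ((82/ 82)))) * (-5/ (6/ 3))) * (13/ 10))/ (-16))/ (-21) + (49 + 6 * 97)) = 3400320/ 9328691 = 0.36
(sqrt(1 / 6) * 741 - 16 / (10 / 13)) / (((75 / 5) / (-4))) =416 / 75 - 494 * sqrt(6) / 15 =-75.12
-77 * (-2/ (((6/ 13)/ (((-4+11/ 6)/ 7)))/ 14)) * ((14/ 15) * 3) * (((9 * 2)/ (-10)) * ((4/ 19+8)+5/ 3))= 102568466/ 1425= 71977.87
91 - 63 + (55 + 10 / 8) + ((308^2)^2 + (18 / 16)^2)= 575947429217 / 64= 8999178581.52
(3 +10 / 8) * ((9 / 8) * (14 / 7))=153 / 16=9.56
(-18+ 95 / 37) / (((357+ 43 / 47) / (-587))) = 15753319 / 622414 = 25.31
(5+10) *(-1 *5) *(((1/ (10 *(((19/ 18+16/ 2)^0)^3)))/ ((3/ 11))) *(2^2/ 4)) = -55/ 2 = -27.50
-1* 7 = -7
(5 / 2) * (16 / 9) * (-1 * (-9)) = 40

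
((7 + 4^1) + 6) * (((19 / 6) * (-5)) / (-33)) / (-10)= -323 / 396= -0.82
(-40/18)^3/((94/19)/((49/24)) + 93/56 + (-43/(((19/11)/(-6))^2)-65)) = 1132096000/59810872797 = 0.02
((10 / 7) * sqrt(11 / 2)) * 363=1815 * sqrt(22) / 7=1216.16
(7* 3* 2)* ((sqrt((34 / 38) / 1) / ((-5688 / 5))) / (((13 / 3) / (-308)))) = 2695* sqrt(323) / 19513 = 2.48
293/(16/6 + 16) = 879/56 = 15.70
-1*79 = -79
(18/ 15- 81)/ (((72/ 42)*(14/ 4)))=-133/ 10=-13.30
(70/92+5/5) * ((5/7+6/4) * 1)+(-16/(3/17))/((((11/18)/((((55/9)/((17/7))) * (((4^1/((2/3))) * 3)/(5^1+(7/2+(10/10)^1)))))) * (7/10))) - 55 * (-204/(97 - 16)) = -286798817/330372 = -868.11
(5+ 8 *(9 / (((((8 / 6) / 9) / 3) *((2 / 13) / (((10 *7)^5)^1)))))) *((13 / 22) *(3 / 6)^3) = 18823992790915 / 16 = 1176499549432.19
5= 5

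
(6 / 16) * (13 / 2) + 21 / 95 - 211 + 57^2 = 4621801 / 1520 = 3040.66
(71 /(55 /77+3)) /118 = 497 /3068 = 0.16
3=3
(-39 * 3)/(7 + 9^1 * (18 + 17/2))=-234/491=-0.48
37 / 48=0.77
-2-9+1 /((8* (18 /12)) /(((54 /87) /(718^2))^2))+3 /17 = -41125538320668085 /3799642127453072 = -10.82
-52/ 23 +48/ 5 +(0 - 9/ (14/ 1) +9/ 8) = 50369/ 6440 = 7.82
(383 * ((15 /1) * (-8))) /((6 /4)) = -30640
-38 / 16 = -19 / 8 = -2.38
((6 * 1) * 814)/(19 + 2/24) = 255.93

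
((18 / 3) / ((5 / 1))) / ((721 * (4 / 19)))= 57 / 7210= 0.01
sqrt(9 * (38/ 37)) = 3 * sqrt(1406)/ 37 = 3.04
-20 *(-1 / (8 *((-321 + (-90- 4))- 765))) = -1 / 472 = -0.00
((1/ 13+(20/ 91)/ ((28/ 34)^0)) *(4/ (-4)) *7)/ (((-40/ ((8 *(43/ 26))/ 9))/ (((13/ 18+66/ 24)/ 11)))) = 1075/ 44616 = 0.02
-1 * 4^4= -256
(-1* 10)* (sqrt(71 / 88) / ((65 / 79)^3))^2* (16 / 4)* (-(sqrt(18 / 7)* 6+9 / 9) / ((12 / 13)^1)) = 17259209341991 / 153158362500+51777628025973* sqrt(14) / 178684756250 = 1196.91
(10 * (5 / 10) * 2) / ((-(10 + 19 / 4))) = -40 / 59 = -0.68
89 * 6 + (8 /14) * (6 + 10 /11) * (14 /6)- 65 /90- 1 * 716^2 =-101398475 /198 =-512113.51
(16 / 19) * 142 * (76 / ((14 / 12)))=54528 / 7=7789.71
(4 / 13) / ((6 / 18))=12 / 13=0.92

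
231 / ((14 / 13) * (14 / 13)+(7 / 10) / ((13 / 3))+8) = 130130 / 5251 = 24.78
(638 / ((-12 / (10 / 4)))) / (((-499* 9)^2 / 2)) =-1595 / 121014486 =-0.00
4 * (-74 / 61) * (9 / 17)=-2664 / 1037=-2.57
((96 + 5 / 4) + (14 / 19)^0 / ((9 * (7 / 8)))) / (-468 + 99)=-24539 / 92988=-0.26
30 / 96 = 5 / 16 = 0.31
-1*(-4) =4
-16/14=-8/7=-1.14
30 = 30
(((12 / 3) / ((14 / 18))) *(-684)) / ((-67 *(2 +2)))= 6156 / 469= 13.13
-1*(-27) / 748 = 27 / 748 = 0.04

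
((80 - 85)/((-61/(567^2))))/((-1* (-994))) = 229635/8662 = 26.51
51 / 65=0.78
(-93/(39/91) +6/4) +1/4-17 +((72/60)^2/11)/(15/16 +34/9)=-173446789/746900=-232.22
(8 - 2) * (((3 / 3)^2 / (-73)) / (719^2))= -0.00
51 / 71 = 0.72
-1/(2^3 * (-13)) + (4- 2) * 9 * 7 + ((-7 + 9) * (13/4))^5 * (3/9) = 4984069/1248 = 3993.65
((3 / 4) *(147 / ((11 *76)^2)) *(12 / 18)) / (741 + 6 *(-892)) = -49 / 2148406304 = -0.00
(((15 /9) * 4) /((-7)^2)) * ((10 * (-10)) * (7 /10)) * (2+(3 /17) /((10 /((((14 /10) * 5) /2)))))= -7010 /357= -19.64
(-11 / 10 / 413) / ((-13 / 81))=891 / 53690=0.02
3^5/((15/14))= 1134/5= 226.80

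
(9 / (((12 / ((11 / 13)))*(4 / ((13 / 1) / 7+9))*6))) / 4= 209 / 2912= 0.07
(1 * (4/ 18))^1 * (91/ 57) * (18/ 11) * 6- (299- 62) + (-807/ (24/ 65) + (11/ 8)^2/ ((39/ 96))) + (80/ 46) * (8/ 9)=-10856675443/ 4499352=-2412.94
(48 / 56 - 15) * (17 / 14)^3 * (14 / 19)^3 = -486387 / 48013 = -10.13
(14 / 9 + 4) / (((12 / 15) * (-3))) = -125 / 54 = -2.31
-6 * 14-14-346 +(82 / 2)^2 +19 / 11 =13626 / 11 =1238.73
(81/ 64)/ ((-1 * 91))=-81/ 5824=-0.01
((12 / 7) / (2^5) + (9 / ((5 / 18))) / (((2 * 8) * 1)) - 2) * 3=33 / 140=0.24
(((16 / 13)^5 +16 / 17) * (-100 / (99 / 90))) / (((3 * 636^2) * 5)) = -11003000 / 195033900919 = -0.00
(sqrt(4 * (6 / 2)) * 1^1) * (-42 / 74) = -42 * sqrt(3) / 37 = -1.97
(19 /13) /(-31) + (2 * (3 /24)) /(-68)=-5571 /109616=-0.05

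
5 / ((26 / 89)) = 445 / 26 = 17.12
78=78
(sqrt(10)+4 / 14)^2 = 4*sqrt(10) / 7+494 / 49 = 11.89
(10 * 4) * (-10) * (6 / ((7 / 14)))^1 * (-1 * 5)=24000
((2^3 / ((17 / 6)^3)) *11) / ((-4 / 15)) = -71280 / 4913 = -14.51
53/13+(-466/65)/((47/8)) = 8727/3055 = 2.86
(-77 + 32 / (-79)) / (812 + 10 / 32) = -97840 / 1026763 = -0.10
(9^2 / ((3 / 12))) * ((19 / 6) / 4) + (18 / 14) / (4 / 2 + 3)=17973 / 70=256.76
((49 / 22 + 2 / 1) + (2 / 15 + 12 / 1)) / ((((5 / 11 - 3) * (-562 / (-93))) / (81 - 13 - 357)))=48369641 / 157360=307.38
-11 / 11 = -1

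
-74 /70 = -37 /35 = -1.06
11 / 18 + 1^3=29 / 18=1.61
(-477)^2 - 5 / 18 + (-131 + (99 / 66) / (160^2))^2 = 5772954466611281 / 23592960000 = 244689.71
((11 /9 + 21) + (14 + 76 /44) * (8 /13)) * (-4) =-164224 /1287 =-127.60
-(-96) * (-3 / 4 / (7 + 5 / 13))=-39 / 4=-9.75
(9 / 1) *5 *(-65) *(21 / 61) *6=-368550 / 61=-6041.80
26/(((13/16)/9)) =288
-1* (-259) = 259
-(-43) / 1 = 43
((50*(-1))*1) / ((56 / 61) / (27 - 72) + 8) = -68625 / 10952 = -6.27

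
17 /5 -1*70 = -333 /5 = -66.60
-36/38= -0.95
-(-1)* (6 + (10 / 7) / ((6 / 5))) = 151 / 21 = 7.19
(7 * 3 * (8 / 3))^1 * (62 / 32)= 108.50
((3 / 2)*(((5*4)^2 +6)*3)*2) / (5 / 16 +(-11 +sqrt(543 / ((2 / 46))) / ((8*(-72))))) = -4318852608 / 12627949 +701568*sqrt(12489) / 12627949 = -335.80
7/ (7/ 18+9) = 126/ 169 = 0.75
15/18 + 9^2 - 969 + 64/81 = -143593/162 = -886.38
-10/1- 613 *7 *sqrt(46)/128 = -4291 *sqrt(46)/128- 10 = -237.37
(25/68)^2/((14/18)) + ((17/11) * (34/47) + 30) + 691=12087015405/16734256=722.29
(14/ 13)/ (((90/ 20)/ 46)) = 1288/ 117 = 11.01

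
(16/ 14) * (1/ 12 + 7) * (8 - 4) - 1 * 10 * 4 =-160/ 21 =-7.62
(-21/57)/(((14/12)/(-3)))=18/19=0.95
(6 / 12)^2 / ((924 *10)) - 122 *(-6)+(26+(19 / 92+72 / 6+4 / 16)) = 654949703 / 850080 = 770.46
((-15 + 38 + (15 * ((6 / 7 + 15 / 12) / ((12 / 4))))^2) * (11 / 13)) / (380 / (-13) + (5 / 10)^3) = -385209 / 98882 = -3.90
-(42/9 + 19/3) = -11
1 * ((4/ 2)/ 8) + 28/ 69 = 0.66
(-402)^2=161604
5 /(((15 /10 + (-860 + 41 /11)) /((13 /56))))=-143 /105308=-0.00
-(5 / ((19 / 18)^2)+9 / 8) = -16209 / 2888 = -5.61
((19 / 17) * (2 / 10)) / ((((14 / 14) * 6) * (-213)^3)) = -0.00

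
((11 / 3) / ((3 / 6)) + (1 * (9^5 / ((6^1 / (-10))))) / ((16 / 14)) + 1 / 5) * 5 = -10332671 / 24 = -430527.96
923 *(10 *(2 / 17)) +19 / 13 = 240303 / 221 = 1087.34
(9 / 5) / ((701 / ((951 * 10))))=17118 / 701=24.42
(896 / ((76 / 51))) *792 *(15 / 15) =9047808 / 19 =476200.42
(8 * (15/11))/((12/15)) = 150/11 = 13.64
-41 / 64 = -0.64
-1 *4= -4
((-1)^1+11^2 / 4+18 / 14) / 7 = 855 / 196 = 4.36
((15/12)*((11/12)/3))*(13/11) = 65/144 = 0.45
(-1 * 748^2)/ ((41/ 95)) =-53152880/ 41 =-1296411.71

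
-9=-9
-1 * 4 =-4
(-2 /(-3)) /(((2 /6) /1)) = 2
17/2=8.50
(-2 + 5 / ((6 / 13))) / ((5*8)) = 53 / 240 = 0.22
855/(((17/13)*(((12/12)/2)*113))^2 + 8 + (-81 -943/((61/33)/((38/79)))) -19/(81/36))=25067570580/150467125511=0.17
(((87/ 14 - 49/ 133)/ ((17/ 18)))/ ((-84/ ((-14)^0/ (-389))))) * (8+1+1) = 23325/ 12313406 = 0.00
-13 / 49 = -0.27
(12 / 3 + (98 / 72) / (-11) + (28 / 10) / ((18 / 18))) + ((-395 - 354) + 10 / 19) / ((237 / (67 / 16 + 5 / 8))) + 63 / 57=-88171649 / 11887920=-7.42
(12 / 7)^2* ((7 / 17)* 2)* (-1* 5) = -12.10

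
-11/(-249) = 11/249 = 0.04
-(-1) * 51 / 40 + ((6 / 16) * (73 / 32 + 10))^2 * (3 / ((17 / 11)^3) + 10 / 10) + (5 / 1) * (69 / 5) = 87516837393 / 804945920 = 108.72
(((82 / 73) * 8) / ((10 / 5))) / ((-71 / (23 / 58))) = -3772 / 150307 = -0.03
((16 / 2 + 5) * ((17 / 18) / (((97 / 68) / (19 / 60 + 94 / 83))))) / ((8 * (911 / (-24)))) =-27114269 / 660101490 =-0.04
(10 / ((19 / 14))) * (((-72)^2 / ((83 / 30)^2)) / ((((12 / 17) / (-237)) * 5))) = -43861305600 / 130891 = -335097.95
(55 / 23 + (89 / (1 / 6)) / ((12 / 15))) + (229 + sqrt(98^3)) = 41349 / 46 + 686 * sqrt(2) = 1869.04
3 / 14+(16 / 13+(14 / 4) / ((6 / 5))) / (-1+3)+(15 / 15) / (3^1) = 5725 / 2184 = 2.62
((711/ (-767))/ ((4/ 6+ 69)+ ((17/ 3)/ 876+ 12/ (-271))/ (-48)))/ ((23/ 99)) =-2406249654336/ 42013516305241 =-0.06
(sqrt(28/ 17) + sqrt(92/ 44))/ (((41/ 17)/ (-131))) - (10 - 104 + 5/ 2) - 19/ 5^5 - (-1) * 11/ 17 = -2227 * sqrt(253)/ 451 - 262 * sqrt(119)/ 41 + 9789979/ 106250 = -56.11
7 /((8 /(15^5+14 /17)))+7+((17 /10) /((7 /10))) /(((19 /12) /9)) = 12019017471 /18088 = 664474.65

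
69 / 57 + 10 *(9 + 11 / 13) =24619 / 247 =99.67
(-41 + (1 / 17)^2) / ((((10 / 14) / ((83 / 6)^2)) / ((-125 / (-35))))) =-102026090 / 2601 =-39225.72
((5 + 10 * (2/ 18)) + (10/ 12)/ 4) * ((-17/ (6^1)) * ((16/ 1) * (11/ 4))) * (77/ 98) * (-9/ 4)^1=133705/ 96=1392.76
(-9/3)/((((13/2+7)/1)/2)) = -4/9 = -0.44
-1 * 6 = -6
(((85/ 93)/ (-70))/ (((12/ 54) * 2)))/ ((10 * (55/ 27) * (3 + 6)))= -153/ 954800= -0.00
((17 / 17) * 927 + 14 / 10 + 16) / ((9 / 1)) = 1574 / 15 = 104.93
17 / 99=0.17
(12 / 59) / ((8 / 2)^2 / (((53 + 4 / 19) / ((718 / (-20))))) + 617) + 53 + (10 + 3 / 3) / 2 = 21153446721 / 361595306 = 58.50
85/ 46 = 1.85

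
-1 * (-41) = 41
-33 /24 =-11 /8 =-1.38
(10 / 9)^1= 10 / 9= 1.11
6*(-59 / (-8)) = 177 / 4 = 44.25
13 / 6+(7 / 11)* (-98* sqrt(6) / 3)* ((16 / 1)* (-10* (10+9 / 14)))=13 / 6+1168160* sqrt(6) / 33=86711.13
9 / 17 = 0.53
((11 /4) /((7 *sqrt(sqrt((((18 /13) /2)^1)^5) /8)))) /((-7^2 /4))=-286 *13^(1 /4) *sqrt(6) /9261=-0.14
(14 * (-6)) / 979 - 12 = -11832 / 979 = -12.09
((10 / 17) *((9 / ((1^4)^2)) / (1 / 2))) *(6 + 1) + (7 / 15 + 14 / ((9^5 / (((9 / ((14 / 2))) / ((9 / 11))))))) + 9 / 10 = 757740191 / 10038330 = 75.48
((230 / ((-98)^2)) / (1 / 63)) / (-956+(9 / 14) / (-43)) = -0.00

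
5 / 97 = 0.05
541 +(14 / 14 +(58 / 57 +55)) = 34087 / 57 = 598.02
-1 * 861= -861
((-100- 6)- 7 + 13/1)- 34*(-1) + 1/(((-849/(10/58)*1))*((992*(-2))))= -3223972219/48848064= -66.00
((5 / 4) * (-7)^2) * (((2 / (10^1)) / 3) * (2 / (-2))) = -4.08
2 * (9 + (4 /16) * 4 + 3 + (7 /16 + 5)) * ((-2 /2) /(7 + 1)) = -4.61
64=64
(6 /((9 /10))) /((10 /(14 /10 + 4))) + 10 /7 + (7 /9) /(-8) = 12427 /2520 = 4.93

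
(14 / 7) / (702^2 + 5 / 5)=2 / 492805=0.00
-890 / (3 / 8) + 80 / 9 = -21280 / 9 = -2364.44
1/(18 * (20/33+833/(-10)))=-55/81867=-0.00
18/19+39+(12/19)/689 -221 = -2370148/13091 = -181.05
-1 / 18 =-0.06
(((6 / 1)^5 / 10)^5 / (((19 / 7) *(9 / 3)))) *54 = 111944259117848199168 / 59375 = 1885376995669022.30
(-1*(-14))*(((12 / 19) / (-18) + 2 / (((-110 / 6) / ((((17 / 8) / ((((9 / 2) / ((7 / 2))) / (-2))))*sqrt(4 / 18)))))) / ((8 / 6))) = -7 / 19 + 833*sqrt(2) / 660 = 1.42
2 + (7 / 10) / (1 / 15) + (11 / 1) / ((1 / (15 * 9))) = 1497.50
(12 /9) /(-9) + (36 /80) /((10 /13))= 2359 /5400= 0.44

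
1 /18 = 0.06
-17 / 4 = -4.25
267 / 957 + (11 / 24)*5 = 19681 / 7656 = 2.57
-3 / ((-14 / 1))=3 / 14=0.21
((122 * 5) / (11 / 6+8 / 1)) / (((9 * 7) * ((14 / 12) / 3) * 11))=7320 / 31801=0.23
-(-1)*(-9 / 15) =-3 / 5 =-0.60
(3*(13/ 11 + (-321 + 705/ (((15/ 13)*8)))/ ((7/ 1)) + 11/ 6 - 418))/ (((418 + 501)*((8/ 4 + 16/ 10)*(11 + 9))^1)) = -831473/ 40759488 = -0.02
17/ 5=3.40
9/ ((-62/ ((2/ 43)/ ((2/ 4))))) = -18/ 1333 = -0.01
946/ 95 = 9.96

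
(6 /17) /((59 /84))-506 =-507014 /1003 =-505.50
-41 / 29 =-1.41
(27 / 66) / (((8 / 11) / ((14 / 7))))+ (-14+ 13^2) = 1249 / 8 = 156.12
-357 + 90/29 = -10263/29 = -353.90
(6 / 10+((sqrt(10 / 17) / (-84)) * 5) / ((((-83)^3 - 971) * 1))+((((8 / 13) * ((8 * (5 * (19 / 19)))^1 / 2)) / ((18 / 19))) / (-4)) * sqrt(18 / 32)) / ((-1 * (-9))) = -358 / 1755+5 * sqrt(170) / 7361085816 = -0.20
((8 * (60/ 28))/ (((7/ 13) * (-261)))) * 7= -520/ 609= -0.85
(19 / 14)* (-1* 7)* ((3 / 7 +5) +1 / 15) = -10963 / 210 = -52.20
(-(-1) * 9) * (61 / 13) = 549 / 13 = 42.23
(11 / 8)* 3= 33 / 8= 4.12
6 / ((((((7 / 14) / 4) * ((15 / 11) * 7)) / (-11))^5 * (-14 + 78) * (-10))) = 13279961395712 / 21271359375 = 624.31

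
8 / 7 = 1.14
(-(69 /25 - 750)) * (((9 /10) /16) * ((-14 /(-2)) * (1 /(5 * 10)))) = 1176903 /200000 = 5.88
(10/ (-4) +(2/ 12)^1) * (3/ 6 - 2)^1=3.50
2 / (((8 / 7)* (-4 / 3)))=-21 / 16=-1.31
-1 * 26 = -26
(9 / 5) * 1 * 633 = 5697 / 5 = 1139.40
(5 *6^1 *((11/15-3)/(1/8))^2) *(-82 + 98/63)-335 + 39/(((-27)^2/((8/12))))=-2893699409/3645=-793881.87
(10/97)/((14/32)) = 160/679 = 0.24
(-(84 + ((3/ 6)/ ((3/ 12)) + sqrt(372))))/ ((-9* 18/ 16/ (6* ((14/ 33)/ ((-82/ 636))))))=-2041984/ 12177 - 47488* sqrt(93)/ 12177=-205.30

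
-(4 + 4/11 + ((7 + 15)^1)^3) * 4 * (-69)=32340576/11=2940052.36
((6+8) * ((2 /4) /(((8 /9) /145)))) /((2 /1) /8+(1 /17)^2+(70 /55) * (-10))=-29040165 /317234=-91.54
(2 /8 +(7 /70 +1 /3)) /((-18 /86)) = -1763 /540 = -3.26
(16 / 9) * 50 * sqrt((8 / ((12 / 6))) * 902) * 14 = 22400 * sqrt(902) / 9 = 74749.58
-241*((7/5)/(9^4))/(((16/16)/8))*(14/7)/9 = -26992/295245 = -0.09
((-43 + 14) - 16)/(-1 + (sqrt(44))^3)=-3960 * sqrt(11)/85183 - 45/85183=-0.15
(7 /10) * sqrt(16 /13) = 14 * sqrt(13) /65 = 0.78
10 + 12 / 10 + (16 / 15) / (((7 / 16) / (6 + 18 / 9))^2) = 270376 / 735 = 367.86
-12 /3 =-4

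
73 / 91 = 0.80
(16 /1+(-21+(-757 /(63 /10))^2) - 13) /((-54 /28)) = -7477.10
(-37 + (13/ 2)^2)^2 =441/ 16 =27.56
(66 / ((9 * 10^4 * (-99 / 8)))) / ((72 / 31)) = -31 / 1215000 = -0.00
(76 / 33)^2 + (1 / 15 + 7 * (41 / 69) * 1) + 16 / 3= 1861414 / 125235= 14.86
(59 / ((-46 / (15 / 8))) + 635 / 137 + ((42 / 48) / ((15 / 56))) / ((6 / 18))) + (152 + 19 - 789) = -152752881 / 252080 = -605.97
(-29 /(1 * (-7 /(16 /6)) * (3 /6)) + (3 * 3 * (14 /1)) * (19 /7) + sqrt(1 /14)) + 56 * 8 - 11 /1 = sqrt(14) /14 + 16823 /21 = 801.36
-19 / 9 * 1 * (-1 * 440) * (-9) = -8360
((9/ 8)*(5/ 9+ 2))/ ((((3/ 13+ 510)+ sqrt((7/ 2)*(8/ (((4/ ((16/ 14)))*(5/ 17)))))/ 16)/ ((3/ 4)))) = 29749005/ 7039467367 - 11661*sqrt(170)/ 56315738936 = 0.00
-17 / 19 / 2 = -17 / 38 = -0.45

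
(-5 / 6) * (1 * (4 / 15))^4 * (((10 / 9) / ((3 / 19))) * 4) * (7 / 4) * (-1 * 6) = 1.25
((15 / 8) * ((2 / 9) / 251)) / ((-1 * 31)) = -5 / 93372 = -0.00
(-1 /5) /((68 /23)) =-23 /340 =-0.07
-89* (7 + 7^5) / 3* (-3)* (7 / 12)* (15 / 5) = 5237561 / 2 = 2618780.50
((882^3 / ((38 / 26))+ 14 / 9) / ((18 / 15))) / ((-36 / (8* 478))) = -191862243957580 / 4617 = -41555608394.54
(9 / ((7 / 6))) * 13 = 702 / 7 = 100.29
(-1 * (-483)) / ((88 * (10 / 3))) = 1.65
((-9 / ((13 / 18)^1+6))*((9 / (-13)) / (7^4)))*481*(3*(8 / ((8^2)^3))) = 80919 / 4759896064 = 0.00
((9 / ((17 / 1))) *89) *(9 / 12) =35.34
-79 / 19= -4.16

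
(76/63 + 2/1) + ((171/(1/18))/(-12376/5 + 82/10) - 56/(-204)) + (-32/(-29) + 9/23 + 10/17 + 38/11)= 7.77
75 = 75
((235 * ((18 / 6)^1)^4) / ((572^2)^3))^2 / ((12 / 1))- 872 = -4278867337507150461368270023916590733 / 4906957955856823923587465623896064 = -872.00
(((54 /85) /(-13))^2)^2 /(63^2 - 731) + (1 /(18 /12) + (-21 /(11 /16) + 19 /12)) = -3005144172665467143 /106205898478322500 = -28.30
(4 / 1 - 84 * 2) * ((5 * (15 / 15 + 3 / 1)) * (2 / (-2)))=3280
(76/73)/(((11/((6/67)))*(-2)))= -228/53801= -0.00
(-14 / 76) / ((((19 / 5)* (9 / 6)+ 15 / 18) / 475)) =-375 / 28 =-13.39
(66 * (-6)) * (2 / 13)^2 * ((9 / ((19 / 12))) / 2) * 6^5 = -665127936 / 3211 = -207140.43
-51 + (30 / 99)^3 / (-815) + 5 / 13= -3854389598 / 76150503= -50.62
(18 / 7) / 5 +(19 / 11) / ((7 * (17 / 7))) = 0.62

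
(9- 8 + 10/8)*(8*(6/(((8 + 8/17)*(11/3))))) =3.48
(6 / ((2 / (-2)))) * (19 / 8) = -57 / 4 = -14.25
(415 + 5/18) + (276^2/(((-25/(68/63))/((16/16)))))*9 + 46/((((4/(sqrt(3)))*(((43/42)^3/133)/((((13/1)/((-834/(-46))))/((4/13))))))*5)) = -91931299/3150 + 36705457971*sqrt(3)/55257365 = -28034.00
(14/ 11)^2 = 196/ 121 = 1.62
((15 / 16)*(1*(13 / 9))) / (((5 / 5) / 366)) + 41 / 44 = 43697 / 88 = 496.56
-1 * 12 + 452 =440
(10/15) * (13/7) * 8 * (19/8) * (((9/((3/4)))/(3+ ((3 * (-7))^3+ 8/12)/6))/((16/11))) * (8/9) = -21736/194089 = -0.11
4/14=2/7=0.29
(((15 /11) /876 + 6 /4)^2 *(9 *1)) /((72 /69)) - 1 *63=-3594708075 /82535552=-43.55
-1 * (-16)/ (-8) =-2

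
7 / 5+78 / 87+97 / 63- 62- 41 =-905861 / 9135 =-99.16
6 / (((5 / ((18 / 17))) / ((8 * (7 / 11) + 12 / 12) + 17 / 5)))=56376 / 4675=12.06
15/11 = 1.36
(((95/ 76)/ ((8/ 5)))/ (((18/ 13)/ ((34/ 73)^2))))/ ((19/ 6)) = 93925/ 2430024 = 0.04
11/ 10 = 1.10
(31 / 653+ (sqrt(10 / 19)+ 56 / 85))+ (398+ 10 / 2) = sqrt(190) / 19+ 22407718 / 55505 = 404.43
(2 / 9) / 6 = 1 / 27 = 0.04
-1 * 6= -6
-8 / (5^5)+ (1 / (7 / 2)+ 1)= 28069 / 21875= 1.28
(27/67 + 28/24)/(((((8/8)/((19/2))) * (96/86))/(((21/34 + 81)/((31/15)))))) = 2384312375/4519552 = 527.56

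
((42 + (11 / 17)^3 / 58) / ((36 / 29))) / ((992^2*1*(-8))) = -11969399 / 2784790904832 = -0.00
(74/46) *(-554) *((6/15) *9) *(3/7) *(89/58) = -49256694/23345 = -2109.95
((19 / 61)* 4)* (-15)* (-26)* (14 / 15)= 27664 / 61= 453.51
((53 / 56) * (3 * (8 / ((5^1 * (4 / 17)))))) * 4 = 2703 / 35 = 77.23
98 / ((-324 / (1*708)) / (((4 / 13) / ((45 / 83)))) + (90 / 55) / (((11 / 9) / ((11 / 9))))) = 21115864 / 178839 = 118.07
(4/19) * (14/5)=56/95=0.59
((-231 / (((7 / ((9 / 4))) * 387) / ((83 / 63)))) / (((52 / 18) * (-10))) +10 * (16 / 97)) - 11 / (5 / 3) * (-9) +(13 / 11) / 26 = 61.10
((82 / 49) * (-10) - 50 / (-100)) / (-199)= 0.08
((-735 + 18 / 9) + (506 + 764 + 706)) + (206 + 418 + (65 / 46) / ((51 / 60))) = 730647 / 391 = 1868.66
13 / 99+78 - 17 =6052 / 99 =61.13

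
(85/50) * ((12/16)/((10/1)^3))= 51/40000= 0.00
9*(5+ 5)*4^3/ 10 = 576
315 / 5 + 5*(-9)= 18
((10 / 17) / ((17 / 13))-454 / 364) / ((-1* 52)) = 41943 / 2735096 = 0.02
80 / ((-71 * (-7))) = 0.16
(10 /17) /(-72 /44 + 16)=55 /1343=0.04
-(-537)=537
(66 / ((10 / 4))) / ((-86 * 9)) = -22 / 645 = -0.03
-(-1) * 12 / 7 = 12 / 7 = 1.71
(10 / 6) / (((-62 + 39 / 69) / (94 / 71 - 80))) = 214130 / 100323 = 2.13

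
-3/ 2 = -1.50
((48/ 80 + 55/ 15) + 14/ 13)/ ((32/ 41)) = 21361/ 3120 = 6.85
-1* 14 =-14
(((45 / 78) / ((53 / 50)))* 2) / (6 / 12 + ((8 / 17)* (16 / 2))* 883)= 25500 / 77885249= 0.00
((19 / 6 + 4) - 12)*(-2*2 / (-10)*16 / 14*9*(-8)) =5568 / 35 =159.09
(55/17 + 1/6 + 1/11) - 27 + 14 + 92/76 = -8.30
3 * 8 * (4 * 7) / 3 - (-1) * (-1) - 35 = 188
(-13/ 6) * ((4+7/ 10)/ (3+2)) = -611/ 300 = -2.04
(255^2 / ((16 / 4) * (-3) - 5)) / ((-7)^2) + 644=27731 / 49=565.94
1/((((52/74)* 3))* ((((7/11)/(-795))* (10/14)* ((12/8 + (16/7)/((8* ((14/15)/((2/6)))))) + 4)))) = -1056979/7137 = -148.10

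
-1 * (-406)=406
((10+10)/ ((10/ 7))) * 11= 154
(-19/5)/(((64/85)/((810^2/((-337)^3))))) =52980075/612364048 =0.09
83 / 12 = 6.92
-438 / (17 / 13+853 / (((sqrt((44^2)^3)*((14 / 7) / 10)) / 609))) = -485037696 / 35214133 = -13.77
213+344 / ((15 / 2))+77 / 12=15917 / 60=265.28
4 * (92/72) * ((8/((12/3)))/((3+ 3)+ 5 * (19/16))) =1472/1719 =0.86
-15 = -15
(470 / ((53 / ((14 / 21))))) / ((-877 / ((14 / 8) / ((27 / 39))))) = -21385 / 1254987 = -0.02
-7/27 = -0.26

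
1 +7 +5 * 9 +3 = 56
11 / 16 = 0.69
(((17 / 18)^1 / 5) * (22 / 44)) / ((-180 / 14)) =-119 / 16200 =-0.01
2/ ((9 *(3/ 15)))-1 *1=1/ 9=0.11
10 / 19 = 0.53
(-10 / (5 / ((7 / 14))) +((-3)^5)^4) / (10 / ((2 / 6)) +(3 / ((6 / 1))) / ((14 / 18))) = 4437725600 / 39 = 113787835.90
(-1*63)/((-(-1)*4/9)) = -567/4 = -141.75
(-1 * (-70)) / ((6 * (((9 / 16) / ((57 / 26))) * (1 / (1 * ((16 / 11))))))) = 85120 / 1287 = 66.14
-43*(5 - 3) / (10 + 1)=-86 / 11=-7.82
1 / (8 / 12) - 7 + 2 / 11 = -117 / 22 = -5.32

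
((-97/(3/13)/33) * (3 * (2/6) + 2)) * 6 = -229.27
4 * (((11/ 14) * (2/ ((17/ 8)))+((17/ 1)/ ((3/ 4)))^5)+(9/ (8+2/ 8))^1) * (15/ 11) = 38063992454800/ 1166319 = 32636004.78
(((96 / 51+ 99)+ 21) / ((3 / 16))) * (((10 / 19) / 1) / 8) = 42.77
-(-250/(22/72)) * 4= 3272.73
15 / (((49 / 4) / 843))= 50580 / 49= 1032.24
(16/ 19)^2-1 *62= -22126/ 361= -61.29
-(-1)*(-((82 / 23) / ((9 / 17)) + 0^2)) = -6.73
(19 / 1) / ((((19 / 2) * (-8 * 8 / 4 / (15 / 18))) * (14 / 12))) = -5 / 56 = -0.09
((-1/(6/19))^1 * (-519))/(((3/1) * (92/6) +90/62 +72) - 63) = 101897/3500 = 29.11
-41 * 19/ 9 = -779/ 9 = -86.56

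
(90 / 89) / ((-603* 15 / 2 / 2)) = -8 / 17889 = -0.00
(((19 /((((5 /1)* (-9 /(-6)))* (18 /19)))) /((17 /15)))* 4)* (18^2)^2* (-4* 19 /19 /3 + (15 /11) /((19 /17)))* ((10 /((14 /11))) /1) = -104898240 /119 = -881497.82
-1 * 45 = -45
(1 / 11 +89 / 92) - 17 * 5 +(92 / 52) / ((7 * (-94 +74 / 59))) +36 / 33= -10438039681 / 125981856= -82.85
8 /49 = 0.16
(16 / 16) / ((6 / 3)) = 1 / 2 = 0.50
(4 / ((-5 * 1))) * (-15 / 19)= 12 / 19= 0.63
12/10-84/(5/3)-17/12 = -3037/60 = -50.62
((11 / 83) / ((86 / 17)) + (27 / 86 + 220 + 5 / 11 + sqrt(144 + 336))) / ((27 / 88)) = 352 *sqrt(30) / 27 + 7705048 / 10707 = 791.03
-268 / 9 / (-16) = 67 / 36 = 1.86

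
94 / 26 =47 / 13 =3.62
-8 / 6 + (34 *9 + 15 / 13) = 305.82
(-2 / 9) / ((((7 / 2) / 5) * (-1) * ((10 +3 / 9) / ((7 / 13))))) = 20 / 1209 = 0.02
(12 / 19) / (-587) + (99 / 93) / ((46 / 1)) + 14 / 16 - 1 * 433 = -27488967925 / 63616712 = -432.10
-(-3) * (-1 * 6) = -18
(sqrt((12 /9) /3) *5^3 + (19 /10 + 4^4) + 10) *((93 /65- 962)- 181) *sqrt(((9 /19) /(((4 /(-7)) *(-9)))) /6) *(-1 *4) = 130311079 *sqrt(798) /18525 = 198712.22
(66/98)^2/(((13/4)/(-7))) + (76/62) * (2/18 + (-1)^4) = 0.39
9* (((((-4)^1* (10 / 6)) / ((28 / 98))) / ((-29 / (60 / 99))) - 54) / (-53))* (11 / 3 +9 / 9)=2150876 / 50721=42.41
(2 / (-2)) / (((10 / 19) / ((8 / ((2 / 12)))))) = -456 / 5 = -91.20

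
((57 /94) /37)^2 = 3249 /12096484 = 0.00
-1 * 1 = -1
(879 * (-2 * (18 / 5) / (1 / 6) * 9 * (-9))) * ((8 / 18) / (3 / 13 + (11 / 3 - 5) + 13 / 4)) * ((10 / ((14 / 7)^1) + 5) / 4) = 533138112 / 335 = 1591457.05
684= 684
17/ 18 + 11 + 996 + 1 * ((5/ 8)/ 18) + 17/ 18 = 145285/ 144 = 1008.92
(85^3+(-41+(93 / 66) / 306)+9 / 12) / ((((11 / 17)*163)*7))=1033504642 / 1242549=831.76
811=811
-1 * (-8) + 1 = 9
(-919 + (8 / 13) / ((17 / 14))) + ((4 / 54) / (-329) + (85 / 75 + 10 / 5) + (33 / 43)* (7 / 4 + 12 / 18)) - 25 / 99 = -913.76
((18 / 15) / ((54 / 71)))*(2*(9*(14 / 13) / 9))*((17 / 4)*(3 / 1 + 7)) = 16898 / 117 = 144.43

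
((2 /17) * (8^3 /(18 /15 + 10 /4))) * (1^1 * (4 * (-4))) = -163840 /629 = -260.48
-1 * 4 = -4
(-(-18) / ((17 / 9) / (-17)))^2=26244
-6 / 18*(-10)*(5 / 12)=25 / 18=1.39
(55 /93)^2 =3025 /8649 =0.35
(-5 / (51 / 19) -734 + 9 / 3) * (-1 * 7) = 261632 / 51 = 5130.04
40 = 40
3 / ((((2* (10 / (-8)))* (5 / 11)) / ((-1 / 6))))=11 / 25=0.44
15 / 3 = 5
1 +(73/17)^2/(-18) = -127/5202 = -0.02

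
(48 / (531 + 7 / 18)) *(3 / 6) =432 / 9565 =0.05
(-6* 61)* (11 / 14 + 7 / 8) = -17019 / 28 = -607.82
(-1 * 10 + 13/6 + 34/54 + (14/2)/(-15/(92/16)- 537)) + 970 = 10242089/10638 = 962.78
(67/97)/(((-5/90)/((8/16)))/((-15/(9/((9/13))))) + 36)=0.02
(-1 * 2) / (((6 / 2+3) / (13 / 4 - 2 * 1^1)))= -5 / 12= -0.42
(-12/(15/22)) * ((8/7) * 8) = -5632/35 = -160.91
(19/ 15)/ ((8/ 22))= 209/ 60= 3.48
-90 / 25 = -18 / 5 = -3.60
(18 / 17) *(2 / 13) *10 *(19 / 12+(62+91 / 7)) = 124.75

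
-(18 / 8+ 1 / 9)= -85 / 36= -2.36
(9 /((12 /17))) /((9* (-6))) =-17 /72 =-0.24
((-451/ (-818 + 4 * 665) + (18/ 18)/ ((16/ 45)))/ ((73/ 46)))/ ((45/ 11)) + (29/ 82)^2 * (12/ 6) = 26269542781/ 40686722280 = 0.65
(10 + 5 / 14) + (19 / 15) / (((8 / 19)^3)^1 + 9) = 10.50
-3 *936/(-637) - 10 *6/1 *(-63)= 185436/49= 3784.41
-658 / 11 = -59.82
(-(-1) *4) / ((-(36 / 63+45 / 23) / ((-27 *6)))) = 104328 / 407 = 256.33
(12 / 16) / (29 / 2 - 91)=-1 / 102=-0.01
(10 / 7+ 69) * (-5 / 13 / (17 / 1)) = -145 / 91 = -1.59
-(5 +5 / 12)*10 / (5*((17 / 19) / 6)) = -1235 / 17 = -72.65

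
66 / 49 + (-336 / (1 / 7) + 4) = -114986 / 49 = -2346.65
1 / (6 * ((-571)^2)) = 1 / 1956246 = 0.00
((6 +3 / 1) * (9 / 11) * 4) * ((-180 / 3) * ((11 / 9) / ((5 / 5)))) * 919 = -1985040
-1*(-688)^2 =-473344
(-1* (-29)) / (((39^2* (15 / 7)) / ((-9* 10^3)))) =-40600 / 507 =-80.08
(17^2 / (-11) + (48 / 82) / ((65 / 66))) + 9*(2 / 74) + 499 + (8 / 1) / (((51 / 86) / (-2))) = 24703895393 / 55317405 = 446.58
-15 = -15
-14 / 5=-2.80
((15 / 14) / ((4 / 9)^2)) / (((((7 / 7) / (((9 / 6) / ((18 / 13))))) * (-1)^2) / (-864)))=-5076.96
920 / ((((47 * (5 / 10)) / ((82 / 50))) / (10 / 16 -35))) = -103730 / 47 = -2207.02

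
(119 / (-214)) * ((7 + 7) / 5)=-833 / 535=-1.56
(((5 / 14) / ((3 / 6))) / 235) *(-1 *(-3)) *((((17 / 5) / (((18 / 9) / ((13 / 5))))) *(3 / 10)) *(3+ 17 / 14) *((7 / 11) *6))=352053 / 1809500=0.19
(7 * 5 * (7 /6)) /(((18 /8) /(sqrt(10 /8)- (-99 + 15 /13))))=245 * sqrt(5) /27 + 207760 /117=1796.02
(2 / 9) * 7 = 1.56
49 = 49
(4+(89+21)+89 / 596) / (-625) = -68033 / 372500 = -0.18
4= 4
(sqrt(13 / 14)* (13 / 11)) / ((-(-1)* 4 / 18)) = 5.12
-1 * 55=-55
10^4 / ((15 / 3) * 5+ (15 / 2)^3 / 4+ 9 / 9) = 320000 / 4207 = 76.06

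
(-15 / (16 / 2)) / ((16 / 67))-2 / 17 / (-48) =-7.85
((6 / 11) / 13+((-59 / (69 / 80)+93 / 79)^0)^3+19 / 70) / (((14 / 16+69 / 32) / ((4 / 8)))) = 105176 / 485485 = 0.22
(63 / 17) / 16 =63 / 272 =0.23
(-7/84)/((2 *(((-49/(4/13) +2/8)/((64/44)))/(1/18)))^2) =-4/743337243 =-0.00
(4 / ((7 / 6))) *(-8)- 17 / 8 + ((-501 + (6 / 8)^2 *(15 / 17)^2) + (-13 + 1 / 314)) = -2759975835 / 5081776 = -543.11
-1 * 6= -6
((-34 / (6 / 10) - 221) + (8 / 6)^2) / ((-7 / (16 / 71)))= 39728 / 4473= 8.88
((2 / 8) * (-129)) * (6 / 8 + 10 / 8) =-129 / 2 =-64.50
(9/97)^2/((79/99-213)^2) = 793881/4152531026176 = 0.00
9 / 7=1.29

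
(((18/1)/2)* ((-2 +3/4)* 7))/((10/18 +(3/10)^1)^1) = -2025/22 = -92.05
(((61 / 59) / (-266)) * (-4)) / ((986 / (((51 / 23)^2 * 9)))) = 83997 / 120380827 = 0.00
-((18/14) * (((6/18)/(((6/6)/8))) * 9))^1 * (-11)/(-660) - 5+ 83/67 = -10026/2345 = -4.28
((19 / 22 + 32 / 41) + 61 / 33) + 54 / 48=49981 / 10824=4.62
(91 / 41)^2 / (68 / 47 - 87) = -389207 / 6759301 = -0.06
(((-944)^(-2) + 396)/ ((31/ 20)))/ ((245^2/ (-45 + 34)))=-0.05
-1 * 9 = -9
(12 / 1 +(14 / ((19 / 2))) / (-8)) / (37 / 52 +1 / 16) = 15.27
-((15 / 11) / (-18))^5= 3125 / 1252332576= 0.00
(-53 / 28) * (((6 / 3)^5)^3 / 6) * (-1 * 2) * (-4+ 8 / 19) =-73994.91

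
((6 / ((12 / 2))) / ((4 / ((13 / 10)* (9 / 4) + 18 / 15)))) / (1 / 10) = 165 / 16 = 10.31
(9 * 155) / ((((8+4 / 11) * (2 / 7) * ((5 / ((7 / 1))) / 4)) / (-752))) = -56543256 / 23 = -2458402.43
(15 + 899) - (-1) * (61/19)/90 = 1563001/1710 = 914.04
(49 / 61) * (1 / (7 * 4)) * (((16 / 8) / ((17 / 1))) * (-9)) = -63 / 2074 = -0.03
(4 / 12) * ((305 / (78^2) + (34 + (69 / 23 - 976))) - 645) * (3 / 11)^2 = -9636751 / 245388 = -39.27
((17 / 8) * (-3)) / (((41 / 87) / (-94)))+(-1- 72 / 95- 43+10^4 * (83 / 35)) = 2720077139 / 109060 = 24941.11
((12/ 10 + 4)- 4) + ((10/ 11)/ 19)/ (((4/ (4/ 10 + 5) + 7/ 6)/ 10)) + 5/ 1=694337/ 107635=6.45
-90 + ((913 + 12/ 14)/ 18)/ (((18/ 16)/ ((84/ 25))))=41602/ 675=61.63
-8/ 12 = -0.67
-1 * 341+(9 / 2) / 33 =-7499 / 22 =-340.86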